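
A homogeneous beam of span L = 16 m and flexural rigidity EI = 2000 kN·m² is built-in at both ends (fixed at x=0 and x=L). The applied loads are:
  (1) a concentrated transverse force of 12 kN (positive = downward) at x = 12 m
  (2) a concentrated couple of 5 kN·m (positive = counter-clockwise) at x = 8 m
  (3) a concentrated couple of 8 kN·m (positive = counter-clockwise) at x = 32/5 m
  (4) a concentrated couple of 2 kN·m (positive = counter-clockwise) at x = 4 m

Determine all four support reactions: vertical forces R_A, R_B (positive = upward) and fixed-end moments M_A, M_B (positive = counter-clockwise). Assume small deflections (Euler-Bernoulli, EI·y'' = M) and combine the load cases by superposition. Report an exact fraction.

Load 1 — point force P=12 kN at a=12 m (b=L-a=4):
  R_A = Pb²(3a+b)/L³ = 12·4²·(3·12+4)/16³ = 15/8 kN
  M_A = Pab²/L² = 12·12·4²/16² = 9 kN·m
  R_B = Pa²(a+3b)/L³ = 12·12²·(12+3·4)/16³ = 81/8 kN
  M_B = -Pa²b/L² = -12·12²·4/16² = -27 kN·m
Load 2 — applied couple M₀=5 kN·m at a=8 m (b=L-a=8):
  R_A = 6M₀ab/L³ = 6·5·8·8/16³ = 15/32 kN
  M_A = M₀b(2a-b)/L² = 5·8·(2·8-8)/16² = 5/4 kN·m
  R_B = -6M₀ab/L³ = -6·5·8·8/16³ = -15/32 kN
  M_B = M₀a(2b-a)/L² = 5·8·(2·8-8)/16² = 5/4 kN·m
Load 3 — applied couple M₀=8 kN·m at a=32/5 m (b=L-a=48/5):
  R_A = 6M₀ab/L³ = 6·8·(32/5)·(48/5)/16³ = 18/25 kN
  M_A = M₀b(2a-b)/L² = 8·(48/5)·(2·(32/5)-(48/5))/16² = 24/25 kN·m
  R_B = -6M₀ab/L³ = -6·8·(32/5)·(48/5)/16³ = -18/25 kN
  M_B = M₀a(2b-a)/L² = 8·(32/5)·(2·(48/5)-(32/5))/16² = 64/25 kN·m
Load 4 — applied couple M₀=2 kN·m at a=4 m (b=L-a=12):
  R_A = 6M₀ab/L³ = 6·2·4·12/16³ = 9/64 kN
  M_A = M₀b(2a-b)/L² = 2·12·(2·4-12)/16² = -3/8 kN·m
  R_B = -6M₀ab/L³ = -6·2·4·12/16³ = -9/64 kN
  M_B = M₀a(2b-a)/L² = 2·4·(2·12-4)/16² = 5/8 kN·m
Superposition: R_A = 5127/1600 kN, M_A = 2167/200 kN·m, R_B = 14073/1600 kN, M_B = -4513/200 kN·m

R_A = 5127/1600 kN, M_A = 2167/200 kN·m, R_B = 14073/1600 kN, M_B = -4513/200 kN·m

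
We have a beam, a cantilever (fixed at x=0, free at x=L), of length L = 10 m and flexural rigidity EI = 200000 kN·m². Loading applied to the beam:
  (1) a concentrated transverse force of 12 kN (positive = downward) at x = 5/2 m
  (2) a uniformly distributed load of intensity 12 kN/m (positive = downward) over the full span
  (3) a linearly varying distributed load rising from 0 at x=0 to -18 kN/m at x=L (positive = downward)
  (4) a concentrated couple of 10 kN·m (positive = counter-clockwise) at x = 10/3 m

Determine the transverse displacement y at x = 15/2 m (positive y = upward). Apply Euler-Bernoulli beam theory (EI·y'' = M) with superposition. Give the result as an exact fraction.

y(15/2) = 15257/3686400 m

Load 1 — point force P=12 kN at a=5/2 m (b=L-a=15/2):
  y_1 = -Pa²(3x-a)/(6EI)  [x>a] = -12·(5/2)²·(3·(15/2)-(5/2))/(6·200000) = -1/800 m
Load 2 — uniform load w=12 kN/m over full span:
  y_2 = -wx²(x²-4Lx+6L²)/(24EI) = -12·(15/2)²·((15/2)²-4·10·(15/2)+6·10²)/(24·200000) = -513/10240 m
Load 3 — triangular load w₀=-18 kN/m (0→w₀ over full span):
  y_3 = (w₀Lx³/12-w₀L²x²/6-w₀x⁵/(120L))/EI = ((-18)·10·(15/2)³/12-(-18)·10²·(15/2)²/6-(-18)·(15/2)⁵/(120·10))/200000 = 22329/409600 m
Load 4 — applied couple M₀=10 kN·m at a=10/3 m (b=L-a=20/3):
  y_4 = M₀a(2x-a)/(2EI)  [x>a] = 10·(10/3)·(2·(15/2)-(10/3))/(2·200000) = 7/7200 m
Superposition: y = Σ y_i = 15257/3686400 m ≈ 0.004139 m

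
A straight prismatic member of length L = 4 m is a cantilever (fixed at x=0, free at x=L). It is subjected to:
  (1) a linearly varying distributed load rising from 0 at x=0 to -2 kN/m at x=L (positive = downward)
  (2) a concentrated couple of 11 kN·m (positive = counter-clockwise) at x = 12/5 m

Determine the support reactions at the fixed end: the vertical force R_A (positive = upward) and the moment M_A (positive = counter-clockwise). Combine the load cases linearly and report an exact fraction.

Load 1 — triangular load w₀=-2 kN/m (0→w₀ over full span):
  R_A = w₀L/2 = (-2)·4/2 = -4 kN
  M_A = w₀L²/3 = (-2)·4²/3 = -32/3 kN·m
Load 2 — applied couple M₀=11 kN·m at a=12/5 m (b=L-a=8/5):
  R_A = 0 kN
  M_A = -M₀ = -11 kN·m
Superposition: R_A = -4 kN, M_A = -65/3 kN·m

R_A = -4 kN, M_A = -65/3 kN·m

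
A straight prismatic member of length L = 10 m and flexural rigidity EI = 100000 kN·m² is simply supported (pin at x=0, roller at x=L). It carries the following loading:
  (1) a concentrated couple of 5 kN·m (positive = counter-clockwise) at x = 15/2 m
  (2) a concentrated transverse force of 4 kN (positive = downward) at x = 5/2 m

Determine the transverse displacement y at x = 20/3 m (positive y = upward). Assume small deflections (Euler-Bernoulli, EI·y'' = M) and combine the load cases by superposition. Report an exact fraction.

y(20/3) = -43/64800 m

Load 1 — applied couple M₀=5 kN·m at a=15/2 m (b=L-a=5/2):
  y_1 = (M₀x³/(6L)+C₁x)/EI  [x≤a] with C₁=M₀(3b²-L²)/(6L)=-325/48 = (5·(20/3)³/(6·10)+(-325/48)·(20/3))/100000 = -53/259200 m
Load 2 — point force P=4 kN at a=5/2 m (b=L-a=15/2):
  y_2 = -Pa(L-x)(2Lx-a²-x²)/(6LEI)  [x>a] = -4·(5/2)·(10-(20/3))·(2·10·(20/3)-(5/2)²-(20/3)²)/(6·10·100000) = -119/259200 m
Superposition: y = Σ y_i = -43/64800 m ≈ -0.000664 m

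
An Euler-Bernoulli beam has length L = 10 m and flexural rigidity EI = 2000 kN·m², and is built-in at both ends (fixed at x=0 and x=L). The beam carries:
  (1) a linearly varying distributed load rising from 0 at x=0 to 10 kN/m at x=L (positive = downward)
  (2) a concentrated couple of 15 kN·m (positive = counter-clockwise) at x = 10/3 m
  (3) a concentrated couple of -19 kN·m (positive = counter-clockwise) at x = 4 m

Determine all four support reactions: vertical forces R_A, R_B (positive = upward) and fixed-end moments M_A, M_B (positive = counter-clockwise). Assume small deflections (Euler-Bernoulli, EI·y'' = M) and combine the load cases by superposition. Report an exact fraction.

R_A = 1783/125 kN, M_A = 2329/75 kN·m, R_B = 4467/125 kN, M_B = -1277/25 kN·m

Load 1 — triangular load w₀=10 kN/m (0→w₀ over full span):
  R_A = 3w₀L/20 = 3·10·10/20 = 15 kN
  M_A = w₀L²/30 = 10·10²/30 = 100/3 kN·m
  R_B = 7w₀L/20 = 7·10·10/20 = 35 kN
  M_B = -w₀L²/20 = -10·10²/20 = -50 kN·m
Load 2 — applied couple M₀=15 kN·m at a=10/3 m (b=L-a=20/3):
  R_A = 6M₀ab/L³ = 6·15·(10/3)·(20/3)/10³ = 2 kN
  M_A = M₀b(2a-b)/L² = 15·(20/3)·(2·(10/3)-(20/3))/10² = 0 kN·m
  R_B = -6M₀ab/L³ = -6·15·(10/3)·(20/3)/10³ = -2 kN
  M_B = M₀a(2b-a)/L² = 15·(10/3)·(2·(20/3)-(10/3))/10² = 5 kN·m
Load 3 — applied couple M₀=-19 kN·m at a=4 m (b=L-a=6):
  R_A = 6M₀ab/L³ = 6·(-19)·4·6/10³ = -342/125 kN
  M_A = M₀b(2a-b)/L² = (-19)·6·(2·4-6)/10² = -57/25 kN·m
  R_B = -6M₀ab/L³ = -6·(-19)·4·6/10³ = 342/125 kN
  M_B = M₀a(2b-a)/L² = (-19)·4·(2·6-4)/10² = -152/25 kN·m
Superposition: R_A = 1783/125 kN, M_A = 2329/75 kN·m, R_B = 4467/125 kN, M_B = -1277/25 kN·m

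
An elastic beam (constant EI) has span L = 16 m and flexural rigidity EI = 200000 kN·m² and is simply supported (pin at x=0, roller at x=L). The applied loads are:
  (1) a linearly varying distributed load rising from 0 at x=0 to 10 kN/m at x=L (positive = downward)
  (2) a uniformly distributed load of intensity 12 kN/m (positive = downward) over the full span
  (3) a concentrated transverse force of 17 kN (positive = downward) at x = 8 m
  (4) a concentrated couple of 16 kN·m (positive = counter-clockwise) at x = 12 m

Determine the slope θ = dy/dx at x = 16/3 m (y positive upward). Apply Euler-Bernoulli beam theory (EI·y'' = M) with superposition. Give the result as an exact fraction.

θ(16/3) = -1939/243000 rad

Load 1 — triangular load w₀=10 kN/m (0→w₀ over full span):
  θ_1 = -w₀(7L⁴-30L²x²+15x⁴)/(360LEI) = -10·(7·16⁴-30·16²·(16/3)²+15·(16/3)⁴)/(360·16·200000) = -1664/759375 rad
Load 2 — uniform load w=12 kN/m over full span:
  θ_2 = -w(L³-6Lx²+4x³)/(24EI) = -12·(16³-6·16·(16/3)²+4·(16/3)³)/(24·200000) = -416/84375 rad
Load 3 — point force P=17 kN at a=8 m (b=L-a=8):
  θ_3 = -Pb(L²-b²-3x²)/(6LEI)  [x≤a] = -17·8·(16²-8²-3·(16/3)²)/(6·16·200000) = -17/22500 rad
Load 4 — applied couple M₀=16 kN·m at a=12 m (b=L-a=4):
  θ_4 = (M₀x²/(2L)+C₁)/EI  [x≤a] with C₁=M₀(3b²-L²)/(6L)=-104/3 = (16·(16/3)²/(2·16)+(-104/3))/200000 = -23/225000 rad
Superposition: θ = Σ θ_i = -1939/243000 rad ≈ -0.007979 rad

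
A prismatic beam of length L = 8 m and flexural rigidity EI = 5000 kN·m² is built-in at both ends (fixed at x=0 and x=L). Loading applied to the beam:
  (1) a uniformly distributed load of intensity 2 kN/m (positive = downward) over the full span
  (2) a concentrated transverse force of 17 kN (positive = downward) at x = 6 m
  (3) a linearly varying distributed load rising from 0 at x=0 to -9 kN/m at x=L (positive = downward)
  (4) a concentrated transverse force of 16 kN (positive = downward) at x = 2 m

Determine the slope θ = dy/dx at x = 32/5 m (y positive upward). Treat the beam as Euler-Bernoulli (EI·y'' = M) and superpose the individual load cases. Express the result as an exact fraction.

Load 1 — uniform load w=2 kN/m over full span:
  θ_1 = -wx(L-x)(L-2x)/(12EI) = -2·(32/5)·(8-(32/5))·(8-2·(32/5))/(12·5000) = 128/78125 rad
Load 2 — point force P=17 kN at a=6 m (b=L-a=2):
  θ_2 = Pa²(L-x)(2bL-(3b+a)(L-x))/(2L³EI)  [x>a] = 17·6²·(8-(32/5))·(2·2·8-(3·2+6)·(8-(32/5)))/(2·8³·5000) = 153/62500 rad
Load 3 — triangular load w₀=-9 kN/m (0→w₀ over full span):
  θ_3 = -w₀(2x(L-x)(L-2x)(x+2L)+x²(L-x)²)/(120LEI) = -(-9)·(2·(32/5)·(8-(32/5))·(8-2·(32/5))·((32/5)+2·8)+(32/5)²·(8-(32/5))²)/(120·8·5000) = -1536/390625 rad
Load 4 — point force P=16 kN at a=2 m (b=L-a=6):
  θ_4 = Pa²(L-x)(2bL-(3b+a)(L-x))/(2L³EI)  [x>a] = 16·2²·(8-(32/5))·(2·6·8-(3·6+2)·(8-(32/5)))/(2·8³·5000) = 4/3125 rad
Superposition: θ = Σ θ_i = 2241/1562500 rad ≈ 0.001434 rad

θ(32/5) = 2241/1562500 rad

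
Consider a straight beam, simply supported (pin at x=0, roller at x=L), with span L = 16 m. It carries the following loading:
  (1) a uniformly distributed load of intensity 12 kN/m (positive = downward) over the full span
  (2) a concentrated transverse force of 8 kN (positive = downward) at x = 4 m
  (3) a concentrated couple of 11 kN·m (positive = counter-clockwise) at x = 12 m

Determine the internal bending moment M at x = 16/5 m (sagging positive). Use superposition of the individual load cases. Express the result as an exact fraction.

Load 1 — uniform load w=12 kN/m over full span:
  M_1 = wx(L-x)/2 = 12·(16/5)·(16-(16/5))/2 = 6144/25 kN·m
Load 2 — point force P=8 kN at a=4 m (b=L-a=12):
  M_2 = Pbx/L  [x≤a] = 8·12·(16/5)/16 = 96/5 kN·m
Load 3 — applied couple M₀=11 kN·m at a=12 m (b=L-a=4):
  M_3 = M₀x/L  [x≤a] = 11·(16/5)/16 = 11/5 kN·m
Superposition: M = Σ M_i = 6679/25 kN·m ≈ 267.160000 kN·m

M(16/5) = 6679/25 kN·m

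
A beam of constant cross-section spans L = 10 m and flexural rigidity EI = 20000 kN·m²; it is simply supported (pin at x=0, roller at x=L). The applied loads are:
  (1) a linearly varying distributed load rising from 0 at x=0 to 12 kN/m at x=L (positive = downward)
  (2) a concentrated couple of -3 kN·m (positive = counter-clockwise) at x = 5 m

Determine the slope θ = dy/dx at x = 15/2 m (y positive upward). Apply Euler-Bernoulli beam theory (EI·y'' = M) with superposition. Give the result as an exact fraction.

Load 1 — triangular load w₀=12 kN/m (0→w₀ over full span):
  θ_1 = -w₀(7L⁴-30L²x²+15x⁴)/(360LEI) = -12·(7·10⁴-30·10²·(15/2)²+15·(15/2)⁴)/(360·10·20000) = 1313/153600 rad
Load 2 — applied couple M₀=-3 kN·m at a=5 m (b=L-a=5):
  θ_2 = (M₀x²/(2L)-M₀(x-a)+C₁)/EI  [x>a] with C₁=M₀(3b²-L²)/(6L)=5/4 = ((-3)·(15/2)²/(2·10)-(-3)·((15/2)-5)+(5/4))/20000 = 1/64000 rad
Superposition: θ = Σ θ_i = 6577/768000 rad ≈ 0.008564 rad

θ(15/2) = 6577/768000 rad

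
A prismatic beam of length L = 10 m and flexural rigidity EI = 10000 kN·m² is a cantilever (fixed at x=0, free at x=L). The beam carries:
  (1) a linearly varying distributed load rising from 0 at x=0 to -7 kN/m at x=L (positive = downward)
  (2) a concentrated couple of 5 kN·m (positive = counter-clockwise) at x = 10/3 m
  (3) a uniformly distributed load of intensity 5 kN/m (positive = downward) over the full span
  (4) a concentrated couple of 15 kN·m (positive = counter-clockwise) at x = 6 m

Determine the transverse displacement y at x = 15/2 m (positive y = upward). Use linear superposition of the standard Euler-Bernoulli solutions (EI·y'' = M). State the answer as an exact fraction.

Load 1 — triangular load w₀=-7 kN/m (0→w₀ over full span):
  y_1 = (w₀Lx³/12-w₀L²x²/6-w₀x⁵/(120L))/EI = ((-7)·10·(15/2)³/12-(-7)·10²·(15/2)²/6-(-7)·(15/2)⁵/(120·10))/10000 = 17367/40960 m
Load 2 — applied couple M₀=5 kN·m at a=10/3 m (b=L-a=20/3):
  y_2 = M₀a(2x-a)/(2EI)  [x>a] = 5·(10/3)·(2·(15/2)-(10/3))/(2·10000) = 7/720 m
Load 3 — uniform load w=5 kN/m over full span:
  y_3 = -wx²(x²-4Lx+6L²)/(24EI) = -5·(15/2)²·((15/2)²-4·10·(15/2)+6·10²)/(24·10000) = -855/2048 m
Load 4 — applied couple M₀=15 kN·m at a=6 m (b=L-a=4):
  y_4 = M₀a(2x-a)/(2EI)  [x>a] = 15·6·(2·(15/2)-6)/(2·10000) = 81/2000 m
Superposition: y = Σ y_i = 522923/9216000 m ≈ 0.056741 m

y(15/2) = 522923/9216000 m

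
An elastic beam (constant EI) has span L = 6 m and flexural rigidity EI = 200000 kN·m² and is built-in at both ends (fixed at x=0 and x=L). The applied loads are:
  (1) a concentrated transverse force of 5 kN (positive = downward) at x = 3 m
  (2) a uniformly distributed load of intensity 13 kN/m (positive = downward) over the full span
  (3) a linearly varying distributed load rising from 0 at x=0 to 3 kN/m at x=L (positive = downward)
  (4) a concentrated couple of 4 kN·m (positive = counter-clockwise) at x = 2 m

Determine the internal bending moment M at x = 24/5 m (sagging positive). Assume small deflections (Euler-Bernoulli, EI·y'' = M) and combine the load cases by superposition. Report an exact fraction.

M(24/5) = -2849/1500 kN·m

Load 1 — point force P=5 kN at a=3 m (b=L-a=3):
  M_1 = Pa²(a+3b)(L-x)/L³ - Pa²b/L²  [x>a] = 5·3²·(3+3·3)·(6-(24/5))/6³ - 5·3²·3/6² = -3/4 kN·m
Load 2 — uniform load w=13 kN/m over full span:
  M_2 = wLx/2 - wL²/12 - wx²/2 = 13·6·(24/5)/2 - 13·6²/12 - 13·(24/5)²/2 = -39/25 kN·m
Load 3 — triangular load w₀=3 kN/m (0→w₀ over full span):
  M_3 = 3w₀Lx/20 - w₀L²/30 - w₀x³/(6L) = 3·3·6·(24/5)/20 - 3·6²/30 - 3·(24/5)³/(6·6) = 18/125 kN·m
Load 4 — applied couple M₀=4 kN·m at a=2 m (b=L-a=4):
  M_4 = R_Ax - M_A - M₀  [x>a] with R_A=8/9, M_A=0 = (8/9)·(24/5) - 0 - 4 = 4/15 kN·m
Superposition: M = Σ M_i = -2849/1500 kN·m ≈ -1.899333 kN·m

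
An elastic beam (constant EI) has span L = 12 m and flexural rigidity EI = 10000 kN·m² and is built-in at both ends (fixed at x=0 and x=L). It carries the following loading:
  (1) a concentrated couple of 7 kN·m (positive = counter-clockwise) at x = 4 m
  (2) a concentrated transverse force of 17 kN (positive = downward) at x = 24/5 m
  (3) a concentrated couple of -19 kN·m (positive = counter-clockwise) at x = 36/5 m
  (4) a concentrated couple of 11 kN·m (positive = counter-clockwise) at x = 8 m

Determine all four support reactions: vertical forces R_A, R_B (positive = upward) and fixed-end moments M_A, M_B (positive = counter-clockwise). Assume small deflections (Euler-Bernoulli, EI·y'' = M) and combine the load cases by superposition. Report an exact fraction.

R_A = 1342/125 kN, M_A = 10111/375 kN·m, R_B = 783/125 kN, M_B = -7324/375 kN·m

Load 1 — applied couple M₀=7 kN·m at a=4 m (b=L-a=8):
  R_A = 6M₀ab/L³ = 6·7·4·8/12³ = 7/9 kN
  M_A = M₀b(2a-b)/L² = 7·8·(2·4-8)/12² = 0 kN·m
  R_B = -6M₀ab/L³ = -6·7·4·8/12³ = -7/9 kN
  M_B = M₀a(2b-a)/L² = 7·4·(2·8-4)/12² = 7/3 kN·m
Load 2 — point force P=17 kN at a=24/5 m (b=L-a=36/5):
  R_A = Pb²(3a+b)/L³ = 17·(36/5)²·(3·(24/5)+(36/5))/12³ = 1377/125 kN
  M_A = Pab²/L² = 17·(24/5)·(36/5)²/12² = 3672/125 kN·m
  R_B = Pa²(a+3b)/L³ = 17·(24/5)²·((24/5)+3·(36/5))/12³ = 748/125 kN
  M_B = -Pa²b/L² = -17·(24/5)²·(36/5)/12² = -2448/125 kN·m
Load 3 — applied couple M₀=-19 kN·m at a=36/5 m (b=L-a=24/5):
  R_A = 6M₀ab/L³ = 6·(-19)·(36/5)·(24/5)/12³ = -57/25 kN
  M_A = M₀b(2a-b)/L² = (-19)·(24/5)·(2·(36/5)-(24/5))/12² = -152/25 kN·m
  R_B = -6M₀ab/L³ = -6·(-19)·(36/5)·(24/5)/12³ = 57/25 kN
  M_B = M₀a(2b-a)/L² = (-19)·(36/5)·(2·(24/5)-(36/5))/12² = -57/25 kN·m
Load 4 — applied couple M₀=11 kN·m at a=8 m (b=L-a=4):
  R_A = 6M₀ab/L³ = 6·11·8·4/12³ = 11/9 kN
  M_A = M₀b(2a-b)/L² = 11·4·(2·8-4)/12² = 11/3 kN·m
  R_B = -6M₀ab/L³ = -6·11·8·4/12³ = -11/9 kN
  M_B = M₀a(2b-a)/L² = 11·8·(2·4-8)/12² = 0 kN·m
Superposition: R_A = 1342/125 kN, M_A = 10111/375 kN·m, R_B = 783/125 kN, M_B = -7324/375 kN·m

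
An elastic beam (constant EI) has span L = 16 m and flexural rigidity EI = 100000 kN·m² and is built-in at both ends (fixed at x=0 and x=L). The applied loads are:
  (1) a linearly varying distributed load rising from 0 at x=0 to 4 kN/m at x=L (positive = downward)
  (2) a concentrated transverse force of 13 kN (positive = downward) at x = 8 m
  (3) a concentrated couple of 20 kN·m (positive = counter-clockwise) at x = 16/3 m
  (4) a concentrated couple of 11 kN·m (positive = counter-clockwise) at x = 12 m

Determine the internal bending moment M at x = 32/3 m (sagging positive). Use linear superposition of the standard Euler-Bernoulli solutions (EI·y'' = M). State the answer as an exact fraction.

M(32/3) = 187633/6480 kN·m

Load 1 — triangular load w₀=4 kN/m (0→w₀ over full span):
  M_1 = 3w₀Lx/20 - w₀L²/30 - w₀x³/(6L) = 3·4·16·(32/3)/20 - 4·16²/30 - 4·(32/3)³/(6·16) = 7168/405 kN·m
Load 2 — point force P=13 kN at a=8 m (b=L-a=8):
  M_2 = Pa²(a+3b)(L-x)/L³ - Pa²b/L²  [x>a] = 13·8²·(8+3·8)·(16-(32/3))/16³ - 13·8²·8/16² = 26/3 kN·m
Load 3 — applied couple M₀=20 kN·m at a=16/3 m (b=L-a=32/3):
  M_3 = R_Ax - M_A - M₀  [x>a] with R_A=5/3, M_A=0 = (5/3)·(32/3) - 0 - 20 = -20/9 kN·m
Load 4 — applied couple M₀=11 kN·m at a=12 m (b=L-a=4):
  M_4 = R_Ax - M_A  [x≤a] with R_A=99/128, M_A=55/16 = (99/128)·(32/3) - (55/16) = 77/16 kN·m
Superposition: M = Σ M_i = 187633/6480 kN·m ≈ 28.955710 kN·m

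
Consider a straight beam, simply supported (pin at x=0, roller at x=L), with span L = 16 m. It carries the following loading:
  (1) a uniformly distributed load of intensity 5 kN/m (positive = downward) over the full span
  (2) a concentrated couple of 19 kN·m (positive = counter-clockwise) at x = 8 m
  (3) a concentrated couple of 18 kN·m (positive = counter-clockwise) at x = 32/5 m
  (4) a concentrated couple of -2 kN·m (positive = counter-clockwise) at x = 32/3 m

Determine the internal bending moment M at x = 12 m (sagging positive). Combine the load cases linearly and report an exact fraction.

Load 1 — uniform load w=5 kN/m over full span:
  M_1 = wx(L-x)/2 = 5·12·(16-12)/2 = 120 kN·m
Load 2 — applied couple M₀=19 kN·m at a=8 m (b=L-a=8):
  M_2 = M₀x/L - M₀  [x>a] = 19·12/16 - 19 = -19/4 kN·m
Load 3 — applied couple M₀=18 kN·m at a=32/5 m (b=L-a=48/5):
  M_3 = M₀x/L - M₀  [x>a] = 18·12/16 - 18 = -9/2 kN·m
Load 4 — applied couple M₀=-2 kN·m at a=32/3 m (b=L-a=16/3):
  M_4 = M₀x/L - M₀  [x>a] = (-2)·12/16 - (-2) = 1/2 kN·m
Superposition: M = Σ M_i = 445/4 kN·m ≈ 111.250000 kN·m

M(12) = 445/4 kN·m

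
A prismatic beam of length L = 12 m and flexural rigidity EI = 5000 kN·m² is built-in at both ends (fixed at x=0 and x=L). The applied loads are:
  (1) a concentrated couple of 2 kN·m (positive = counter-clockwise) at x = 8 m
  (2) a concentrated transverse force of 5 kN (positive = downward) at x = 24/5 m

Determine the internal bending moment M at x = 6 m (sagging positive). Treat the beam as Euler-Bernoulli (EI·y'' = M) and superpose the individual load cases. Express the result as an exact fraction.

Load 1 — applied couple M₀=2 kN·m at a=8 m (b=L-a=4):
  M_1 = R_Ax - M_A  [x≤a] with R_A=2/9, M_A=2/3 = (2/9)·6 - (2/3) = 2/3 kN·m
Load 2 — point force P=5 kN at a=24/5 m (b=L-a=36/5):
  M_2 = Pa²(a+3b)(L-x)/L³ - Pa²b/L²  [x>a] = 5·(24/5)²·((24/5)+3·(36/5))·(12-6)/12³ - 5·(24/5)²·(36/5)/12² = 24/5 kN·m
Superposition: M = Σ M_i = 82/15 kN·m ≈ 5.466667 kN·m

M(6) = 82/15 kN·m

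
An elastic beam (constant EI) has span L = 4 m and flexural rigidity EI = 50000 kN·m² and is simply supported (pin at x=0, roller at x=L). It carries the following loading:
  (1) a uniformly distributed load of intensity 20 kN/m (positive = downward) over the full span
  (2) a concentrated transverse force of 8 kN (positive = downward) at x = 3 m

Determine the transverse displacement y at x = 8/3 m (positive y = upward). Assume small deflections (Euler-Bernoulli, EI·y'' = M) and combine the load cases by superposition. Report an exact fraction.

Load 1 — uniform load w=20 kN/m over full span:
  y_1 = -wx(L³-2Lx²+x³)/(24EI) = -20·(8/3)·(4³-2·4·(8/3)²+(8/3)³)/(24·50000) = -176/151875 m
Load 2 — point force P=8 kN at a=3 m (b=L-a=1):
  y_2 = -Pbx(L²-b²-x²)/(6LEI)  [x≤a] = -8·1·(8/3)·(4²-1²-(8/3)²)/(6·4·50000) = -71/506250 m
Superposition: y = Σ y_i = -1973/1518750 m ≈ -0.001299 m

y(8/3) = -1973/1518750 m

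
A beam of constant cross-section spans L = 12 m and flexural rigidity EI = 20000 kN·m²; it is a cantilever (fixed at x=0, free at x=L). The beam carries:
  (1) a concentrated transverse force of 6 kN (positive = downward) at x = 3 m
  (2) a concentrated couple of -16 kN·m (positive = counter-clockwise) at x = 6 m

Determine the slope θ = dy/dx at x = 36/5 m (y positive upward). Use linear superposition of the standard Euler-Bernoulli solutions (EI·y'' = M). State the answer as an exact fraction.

θ(36/5) = -123/20000 rad

Load 1 — point force P=6 kN at a=3 m (b=L-a=9):
  θ_1 = -Pa²/(2EI)  [x>a] = -6·3²/(2·20000) = -27/20000 rad
Load 2 — applied couple M₀=-16 kN·m at a=6 m (b=L-a=6):
  θ_2 = M₀a/EI  [x>a] = (-16)·6/20000 = -3/625 rad
Superposition: θ = Σ θ_i = -123/20000 rad ≈ -0.006150 rad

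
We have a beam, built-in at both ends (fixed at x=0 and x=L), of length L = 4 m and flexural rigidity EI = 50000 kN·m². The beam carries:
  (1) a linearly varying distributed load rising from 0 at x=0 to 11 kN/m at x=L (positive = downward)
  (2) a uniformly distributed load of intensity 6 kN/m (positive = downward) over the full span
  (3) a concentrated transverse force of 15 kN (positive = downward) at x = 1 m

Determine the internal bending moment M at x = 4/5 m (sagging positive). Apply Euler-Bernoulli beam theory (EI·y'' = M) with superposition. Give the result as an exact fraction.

M(4/5) = 3277/6000 kN·m

Load 1 — triangular load w₀=11 kN/m (0→w₀ over full span):
  M_1 = 3w₀Lx/20 - w₀L²/30 - w₀x³/(6L) = 3·11·4·(4/5)/20 - 11·4²/30 - 11·(4/5)³/(6·4) = -308/375 kN·m
Load 2 — uniform load w=6 kN/m over full span:
  M_2 = wLx/2 - wL²/12 - wx²/2 = 6·4·(4/5)/2 - 6·4²/12 - 6·(4/5)²/2 = -8/25 kN·m
Load 3 — point force P=15 kN at a=1 m (b=L-a=3):
  M_3 = Pb²(3a+b)x/L³ - Pab²/L²  [x≤a] = 15·3²·(3·1+3)·(4/5)/4³ - 15·1·3²/4² = 27/16 kN·m
Superposition: M = Σ M_i = 3277/6000 kN·m ≈ 0.546167 kN·m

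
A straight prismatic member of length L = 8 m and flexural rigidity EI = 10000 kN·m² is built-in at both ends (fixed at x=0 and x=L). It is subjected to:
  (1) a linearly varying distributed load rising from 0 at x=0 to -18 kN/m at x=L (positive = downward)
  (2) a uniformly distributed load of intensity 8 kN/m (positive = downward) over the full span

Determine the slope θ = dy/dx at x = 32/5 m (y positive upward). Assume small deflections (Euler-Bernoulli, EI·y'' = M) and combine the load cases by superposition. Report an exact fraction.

Load 1 — triangular load w₀=-18 kN/m (0→w₀ over full span):
  θ_1 = -w₀(2x(L-x)(L-2x)(x+2L)+x²(L-x)²)/(120LEI) = -(-18)·(2·(32/5)·(8-(32/5))·(8-2·(32/5))·((32/5)+2·8)+(32/5)²·(8-(32/5))²)/(120·8·10000) = -1536/390625 rad
Load 2 — uniform load w=8 kN/m over full span:
  θ_2 = -wx(L-x)(L-2x)/(12EI) = -8·(32/5)·(8-(32/5))·(8-2·(32/5))/(12·10000) = 256/78125 rad
Superposition: θ = Σ θ_i = -256/390625 rad ≈ -0.000655 rad

θ(32/5) = -256/390625 rad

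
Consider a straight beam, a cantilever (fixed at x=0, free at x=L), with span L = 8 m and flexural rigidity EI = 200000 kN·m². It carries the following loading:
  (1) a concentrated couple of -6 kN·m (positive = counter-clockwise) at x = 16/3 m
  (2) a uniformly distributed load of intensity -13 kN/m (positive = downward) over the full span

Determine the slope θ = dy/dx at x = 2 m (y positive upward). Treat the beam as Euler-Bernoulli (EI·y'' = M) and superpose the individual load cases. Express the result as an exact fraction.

θ(2) = 59/18750 rad

Load 1 — applied couple M₀=-6 kN·m at a=16/3 m (b=L-a=8/3):
  θ_1 = M₀x/EI  [x≤a] = (-6)·2/200000 = -3/50000 rad
Load 2 — uniform load w=-13 kN/m over full span:
  θ_2 = -wx(x²-3Lx+3L²)/(6EI) = -(-13)·2·(2²-3·8·2+3·8²)/(6·200000) = 481/150000 rad
Superposition: θ = Σ θ_i = 59/18750 rad ≈ 0.003147 rad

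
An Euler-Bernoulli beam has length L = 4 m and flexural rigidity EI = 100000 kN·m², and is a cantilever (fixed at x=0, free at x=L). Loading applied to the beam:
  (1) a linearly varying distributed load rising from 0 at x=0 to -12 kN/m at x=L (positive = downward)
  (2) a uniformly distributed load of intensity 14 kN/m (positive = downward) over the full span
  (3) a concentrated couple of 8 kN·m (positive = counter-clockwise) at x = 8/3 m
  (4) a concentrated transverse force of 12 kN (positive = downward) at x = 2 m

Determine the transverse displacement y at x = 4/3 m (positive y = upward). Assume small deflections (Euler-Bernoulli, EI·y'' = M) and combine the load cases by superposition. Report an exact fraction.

Load 1 — triangular load w₀=-12 kN/m (0→w₀ over full span):
  y_1 = (w₀Lx³/12-w₀L²x²/6-w₀x⁵/(120L))/EI = ((-12)·4·(4/3)³/12-(-12)·4²·(4/3)²/6-(-12)·(4/3)⁵/(120·4))/100000 = 1804/3796875 m
Load 2 — uniform load w=14 kN/m over full span:
  y_2 = -wx²(x²-4Lx+6L²)/(24EI) = -14·(4/3)²·((4/3)²-4·4·(4/3)+6·4²)/(24·100000) = -602/759375 m
Load 3 — applied couple M₀=8 kN·m at a=8/3 m (b=L-a=4/3):
  y_3 = M₀x²/(2EI)  [x≤a] = 8·(4/3)²/(2·100000) = 2/28125 m
Load 4 — point force P=12 kN at a=2 m (b=L-a=2):
  y_4 = -Px²(3a-x)/(6EI)  [x≤a] = -12·(4/3)²·(3·2-(4/3))/(6·100000) = -14/84375 m
Superposition: y = Σ y_i = -58/140625 m ≈ -0.000412 m

y(4/3) = -58/140625 m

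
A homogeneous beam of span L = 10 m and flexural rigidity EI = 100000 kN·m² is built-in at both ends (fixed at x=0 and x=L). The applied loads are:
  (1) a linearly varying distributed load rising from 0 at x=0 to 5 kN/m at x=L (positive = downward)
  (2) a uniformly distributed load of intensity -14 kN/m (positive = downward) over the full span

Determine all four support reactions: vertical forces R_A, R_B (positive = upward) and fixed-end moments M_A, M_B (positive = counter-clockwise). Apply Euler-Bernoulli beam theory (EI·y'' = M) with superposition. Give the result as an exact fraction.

Load 1 — triangular load w₀=5 kN/m (0→w₀ over full span):
  R_A = 3w₀L/20 = 3·5·10/20 = 15/2 kN
  M_A = w₀L²/30 = 5·10²/30 = 50/3 kN·m
  R_B = 7w₀L/20 = 7·5·10/20 = 35/2 kN
  M_B = -w₀L²/20 = -5·10²/20 = -25 kN·m
Load 2 — uniform load w=-14 kN/m over full span:
  R_A = wL/2 = (-14)·10/2 = -70 kN
  M_A = wL²/12 = (-14)·10²/12 = -350/3 kN·m
  R_B = wL/2 = (-14)·10/2 = -70 kN
  M_B = -wL²/12 = -(-14)·10²/12 = 350/3 kN·m
Superposition: R_A = -125/2 kN, M_A = -100 kN·m, R_B = -105/2 kN, M_B = 275/3 kN·m

R_A = -125/2 kN, M_A = -100 kN·m, R_B = -105/2 kN, M_B = 275/3 kN·m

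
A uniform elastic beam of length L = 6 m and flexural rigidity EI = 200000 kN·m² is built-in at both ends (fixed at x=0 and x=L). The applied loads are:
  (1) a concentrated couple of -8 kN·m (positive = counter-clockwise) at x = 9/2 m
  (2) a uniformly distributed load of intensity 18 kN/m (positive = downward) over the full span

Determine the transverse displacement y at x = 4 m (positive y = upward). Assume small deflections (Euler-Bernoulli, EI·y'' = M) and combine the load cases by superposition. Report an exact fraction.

Load 1 — applied couple M₀=-8 kN·m at a=9/2 m (b=L-a=3/2):
  y_1 = (R_Ax³/6 - M_Ax²/2)/EI  [x≤a] with R_A=-3/2, M_A=-5/2 = ((-3/2)·4³/6 - (-5/2)·4²/2)/200000 = 1/50000 m
Load 2 — uniform load w=18 kN/m over full span:
  y_2 = -wx²(L-x)²/(24EI) = -18·4²·(6-4)²/(24·200000) = -3/12500 m
Superposition: y = Σ y_i = -11/50000 m ≈ -0.000220 m

y(4) = -11/50000 m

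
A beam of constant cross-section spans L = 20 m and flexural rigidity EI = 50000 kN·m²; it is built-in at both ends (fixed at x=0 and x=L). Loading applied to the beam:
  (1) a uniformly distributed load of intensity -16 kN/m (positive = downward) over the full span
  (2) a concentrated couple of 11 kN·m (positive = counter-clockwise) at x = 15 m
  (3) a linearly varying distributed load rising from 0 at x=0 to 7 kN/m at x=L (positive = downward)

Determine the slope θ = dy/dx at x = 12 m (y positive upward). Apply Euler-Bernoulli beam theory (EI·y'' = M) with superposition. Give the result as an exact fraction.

θ(12) = -4191/500000 rad

Load 1 — uniform load w=-16 kN/m over full span:
  θ_1 = -wx(L-x)(L-2x)/(12EI) = -(-16)·12·(20-12)·(20-2·12)/(12·50000) = -32/3125 rad
Load 2 — applied couple M₀=11 kN·m at a=15 m (b=L-a=5):
  θ_2 = (R_Ax²/2 - M_Ax)/EI  [x≤a] with R_A=99/160, M_A=55/16 = ((99/160)·12²/2 - (55/16)·12)/50000 = 33/500000 rad
Load 3 — triangular load w₀=7 kN/m (0→w₀ over full span):
  θ_3 = -w₀(2x(L-x)(L-2x)(x+2L)+x²(L-x)²)/(120LEI) = -7·(2·12·(20-12)·(20-2·12)·(12+2·20)+12²·(20-12)²)/(120·20·50000) = 28/15625 rad
Superposition: θ = Σ θ_i = -4191/500000 rad ≈ -0.008382 rad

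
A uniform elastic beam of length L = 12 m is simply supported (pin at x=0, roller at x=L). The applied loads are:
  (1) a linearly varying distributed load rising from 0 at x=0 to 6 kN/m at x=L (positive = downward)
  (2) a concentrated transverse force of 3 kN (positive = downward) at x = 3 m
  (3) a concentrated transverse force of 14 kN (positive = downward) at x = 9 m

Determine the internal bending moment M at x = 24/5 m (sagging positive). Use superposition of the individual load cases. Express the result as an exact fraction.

Load 1 — triangular load w₀=6 kN/m (0→w₀ over full span):
  M_1 = w₀Lx/6 - w₀x³/(6L) = 6·12·(24/5)/6 - 6·(24/5)³/(6·12) = 6048/125 kN·m
Load 2 — point force P=3 kN at a=3 m (b=L-a=9):
  M_2 = Pa(L-x)/L  [x>a] = 3·3·(12-(24/5))/12 = 27/5 kN·m
Load 3 — point force P=14 kN at a=9 m (b=L-a=3):
  M_3 = Pbx/L  [x≤a] = 14·3·(24/5)/12 = 84/5 kN·m
Superposition: M = Σ M_i = 8823/125 kN·m ≈ 70.584000 kN·m

M(24/5) = 8823/125 kN·m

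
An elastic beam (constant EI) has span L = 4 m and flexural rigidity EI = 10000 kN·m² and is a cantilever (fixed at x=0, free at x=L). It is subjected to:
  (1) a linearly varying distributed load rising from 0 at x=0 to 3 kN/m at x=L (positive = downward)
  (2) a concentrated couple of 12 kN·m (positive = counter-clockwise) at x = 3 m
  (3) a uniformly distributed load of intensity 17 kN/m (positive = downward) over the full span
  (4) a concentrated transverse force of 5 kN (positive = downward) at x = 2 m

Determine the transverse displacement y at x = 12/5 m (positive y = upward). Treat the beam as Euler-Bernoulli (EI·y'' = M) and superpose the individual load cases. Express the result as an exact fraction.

y(12/5) = -3211357/117187500 m

Load 1 — triangular load w₀=3 kN/m (0→w₀ over full span):
  y_1 = (w₀Lx³/12-w₀L²x²/6-w₀x⁵/(120L))/EI = (3·4·(12/5)³/12-3·4²·(12/5)²/6-3·(12/5)⁵/(120·4))/10000 = -31986/9765625 m
Load 2 — applied couple M₀=12 kN·m at a=3 m (b=L-a=1):
  y_2 = M₀x²/(2EI)  [x≤a] = 12·(12/5)²/(2·10000) = 54/15625 m
Load 3 — uniform load w=17 kN/m over full span:
  y_3 = -wx²(x²-4Lx+6L²)/(24EI) = -17·(12/5)²·((12/5)²-4·4·(12/5)+6·4²)/(24·10000) = -10098/390625 m
Load 4 — point force P=5 kN at a=2 m (b=L-a=2):
  y_4 = -Pa²(3x-a)/(6EI)  [x>a] = -5·2²·(3·(12/5)-2)/(6·10000) = -13/7500 m
Superposition: y = Σ y_i = -3211357/117187500 m ≈ -0.027404 m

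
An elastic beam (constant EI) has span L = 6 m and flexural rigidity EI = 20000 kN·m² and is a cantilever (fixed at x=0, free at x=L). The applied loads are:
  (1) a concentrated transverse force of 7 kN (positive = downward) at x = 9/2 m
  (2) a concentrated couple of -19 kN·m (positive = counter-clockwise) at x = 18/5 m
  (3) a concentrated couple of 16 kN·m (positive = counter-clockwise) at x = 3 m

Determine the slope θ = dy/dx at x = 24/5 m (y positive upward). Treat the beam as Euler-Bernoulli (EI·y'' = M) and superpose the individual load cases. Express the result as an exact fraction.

θ(24/5) = -3651/800000 rad

Load 1 — point force P=7 kN at a=9/2 m (b=L-a=3/2):
  θ_1 = -Pa²/(2EI)  [x>a] = -7·(9/2)²/(2·20000) = -567/160000 rad
Load 2 — applied couple M₀=-19 kN·m at a=18/5 m (b=L-a=12/5):
  θ_2 = M₀a/EI  [x>a] = (-19)·(18/5)/20000 = -171/50000 rad
Load 3 — applied couple M₀=16 kN·m at a=3 m (b=L-a=3):
  θ_3 = M₀a/EI  [x>a] = 16·3/20000 = 3/1250 rad
Superposition: θ = Σ θ_i = -3651/800000 rad ≈ -0.004564 rad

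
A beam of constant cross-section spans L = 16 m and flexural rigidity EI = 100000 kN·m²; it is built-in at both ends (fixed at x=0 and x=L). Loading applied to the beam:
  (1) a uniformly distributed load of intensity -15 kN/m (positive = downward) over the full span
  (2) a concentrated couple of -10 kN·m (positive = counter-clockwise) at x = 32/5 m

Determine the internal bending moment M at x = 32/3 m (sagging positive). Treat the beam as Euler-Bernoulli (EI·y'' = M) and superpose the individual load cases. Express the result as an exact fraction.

M(32/3) = -1576/15 kN·m

Load 1 — uniform load w=-15 kN/m over full span:
  M_1 = wLx/2 - wL²/12 - wx²/2 = (-15)·16·(32/3)/2 - (-15)·16²/12 - (-15)·(32/3)²/2 = -320/3 kN·m
Load 2 — applied couple M₀=-10 kN·m at a=32/5 m (b=L-a=48/5):
  M_2 = R_Ax - M_A - M₀  [x>a] with R_A=-9/10, M_A=-6/5 = (-9/10)·(32/3) - (-6/5) - (-10) = 8/5 kN·m
Superposition: M = Σ M_i = -1576/15 kN·m ≈ -105.066667 kN·m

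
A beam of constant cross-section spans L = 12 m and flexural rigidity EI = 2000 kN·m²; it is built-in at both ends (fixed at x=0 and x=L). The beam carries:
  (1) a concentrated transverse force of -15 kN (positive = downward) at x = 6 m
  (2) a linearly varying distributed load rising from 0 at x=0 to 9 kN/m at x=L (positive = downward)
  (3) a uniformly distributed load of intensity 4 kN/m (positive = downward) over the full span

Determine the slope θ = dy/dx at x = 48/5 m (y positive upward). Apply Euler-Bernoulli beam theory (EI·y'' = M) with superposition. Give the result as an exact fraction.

Load 1 — point force P=-15 kN at a=6 m (b=L-a=6):
  θ_1 = Pa²(L-x)(2bL-(3b+a)(L-x))/(2L³EI)  [x>a] = (-15)·6²·(12-(48/5))·(2·6·12-(3·6+6)·(12-(48/5)))/(2·12³·2000) = -81/5000 rad
Load 2 — triangular load w₀=9 kN/m (0→w₀ over full span):
  θ_2 = -w₀(2x(L-x)(L-2x)(x+2L)+x²(L-x)²)/(120LEI) = -9·(2·(48/5)·(12-(48/5))·(12-2·(48/5))·((48/5)+2·12)+(48/5)²·(12-(48/5))²)/(120·12·2000) = 2592/78125 rad
Load 3 — uniform load w=4 kN/m over full span:
  θ_3 = -wx(L-x)(L-2x)/(12EI) = -4·(48/5)·(12-(48/5))·(12-2·(48/5))/(12·2000) = 432/15625 rad
Superposition: θ = Σ θ_i = 27891/625000 rad ≈ 0.044626 rad

θ(48/5) = 27891/625000 rad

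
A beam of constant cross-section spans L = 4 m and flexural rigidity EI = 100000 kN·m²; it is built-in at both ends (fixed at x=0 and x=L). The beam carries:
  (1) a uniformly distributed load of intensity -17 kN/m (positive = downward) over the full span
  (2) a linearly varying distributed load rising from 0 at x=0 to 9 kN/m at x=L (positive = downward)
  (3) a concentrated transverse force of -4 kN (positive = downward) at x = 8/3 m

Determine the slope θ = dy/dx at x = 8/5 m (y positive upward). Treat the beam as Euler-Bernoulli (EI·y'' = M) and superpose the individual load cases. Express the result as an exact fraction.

θ(8/5) = 622/17578125 rad

Load 1 — uniform load w=-17 kN/m over full span:
  θ_1 = -wx(L-x)(L-2x)/(12EI) = -(-17)·(8/5)·(4-(8/5))·(4-2·(8/5))/(12·100000) = 17/390625 rad
Load 2 — triangular load w₀=9 kN/m (0→w₀ over full span):
  θ_2 = -w₀(2x(L-x)(L-2x)(x+2L)+x²(L-x)²)/(120LEI) = -9·(2·(8/5)·(4-(8/5))·(4-2·(8/5))·((8/5)+2·4)+(8/5)²·(4-(8/5))²)/(120·4·100000) = -27/1953125 rad
Load 3 — point force P=-4 kN at a=8/3 m (b=L-a=4/3):
  θ_3 = -Pb²x(2aL-(3a+b)x)/(2L³EI)  [x≤a] = -(-4)·(4/3)²·(8/5)·(2·(8/3)·4-(3·(8/3)+(4/3))·(8/5))/(2·4³·100000) = 4/703125 rad
Superposition: θ = Σ θ_i = 622/17578125 rad ≈ 0.000035 rad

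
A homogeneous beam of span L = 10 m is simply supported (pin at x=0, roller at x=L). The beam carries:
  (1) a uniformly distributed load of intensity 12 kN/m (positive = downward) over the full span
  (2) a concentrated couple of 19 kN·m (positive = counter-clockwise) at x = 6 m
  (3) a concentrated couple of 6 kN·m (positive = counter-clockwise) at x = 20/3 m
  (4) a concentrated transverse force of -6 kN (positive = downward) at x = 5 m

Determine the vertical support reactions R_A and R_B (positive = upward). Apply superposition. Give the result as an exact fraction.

R_A = 119/2 kN, R_B = 109/2 kN

Load 1 — uniform load w=12 kN/m over full span:
  R_A = wL/2 = 12·10/2 = 60 kN
  R_B = wL/2 = 12·10/2 = 60 kN
Load 2 — applied couple M₀=19 kN·m at a=6 m (b=L-a=4):
  R_A = M₀/L = 19/10 kN
  R_B = -M₀/L = -19/10 kN
Load 3 — applied couple M₀=6 kN·m at a=20/3 m (b=L-a=10/3):
  R_A = M₀/L = 6/10 = 3/5 kN
  R_B = -M₀/L = -6/10 = -3/5 kN
Load 4 — point force P=-6 kN at a=5 m (b=L-a=5):
  R_A = Pb/L = (-6)·5/10 = -3 kN
  R_B = Pa/L = (-6)·5/10 = -3 kN
Superposition: R_A = 119/2 kN, R_B = 109/2 kN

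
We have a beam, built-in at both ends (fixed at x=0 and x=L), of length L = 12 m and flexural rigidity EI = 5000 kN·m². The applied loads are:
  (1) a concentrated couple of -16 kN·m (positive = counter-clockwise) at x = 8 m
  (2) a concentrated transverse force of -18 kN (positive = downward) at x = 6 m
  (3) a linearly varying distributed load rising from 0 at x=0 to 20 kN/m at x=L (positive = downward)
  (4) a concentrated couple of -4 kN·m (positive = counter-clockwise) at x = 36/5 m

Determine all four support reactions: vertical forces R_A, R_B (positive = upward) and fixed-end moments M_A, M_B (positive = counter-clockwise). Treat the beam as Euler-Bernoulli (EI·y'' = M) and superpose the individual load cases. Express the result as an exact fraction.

Load 1 — applied couple M₀=-16 kN·m at a=8 m (b=L-a=4):
  R_A = 6M₀ab/L³ = 6·(-16)·8·4/12³ = -16/9 kN
  M_A = M₀b(2a-b)/L² = (-16)·4·(2·8-4)/12² = -16/3 kN·m
  R_B = -6M₀ab/L³ = -6·(-16)·8·4/12³ = 16/9 kN
  M_B = M₀a(2b-a)/L² = (-16)·8·(2·4-8)/12² = 0 kN·m
Load 2 — point force P=-18 kN at a=6 m (b=L-a=6):
  R_A = Pb²(3a+b)/L³ = (-18)·6²·(3·6+6)/12³ = -9 kN
  M_A = Pab²/L² = (-18)·6·6²/12² = -27 kN·m
  R_B = Pa²(a+3b)/L³ = (-18)·6²·(6+3·6)/12³ = -9 kN
  M_B = -Pa²b/L² = -(-18)·6²·6/12² = 27 kN·m
Load 3 — triangular load w₀=20 kN/m (0→w₀ over full span):
  R_A = 3w₀L/20 = 3·20·12/20 = 36 kN
  M_A = w₀L²/30 = 20·12²/30 = 96 kN·m
  R_B = 7w₀L/20 = 7·20·12/20 = 84 kN
  M_B = -w₀L²/20 = -20·12²/20 = -144 kN·m
Load 4 — applied couple M₀=-4 kN·m at a=36/5 m (b=L-a=24/5):
  R_A = 6M₀ab/L³ = 6·(-4)·(36/5)·(24/5)/12³ = -12/25 kN
  M_A = M₀b(2a-b)/L² = (-4)·(24/5)·(2·(36/5)-(24/5))/12² = -32/25 kN·m
  R_B = -6M₀ab/L³ = -6·(-4)·(36/5)·(24/5)/12³ = 12/25 kN
  M_B = M₀a(2b-a)/L² = (-4)·(36/5)·(2·(24/5)-(36/5))/12² = -12/25 kN·m
Superposition: R_A = 5567/225 kN, M_A = 4679/75 kN·m, R_B = 17383/225 kN, M_B = -2937/25 kN·m

R_A = 5567/225 kN, M_A = 4679/75 kN·m, R_B = 17383/225 kN, M_B = -2937/25 kN·m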